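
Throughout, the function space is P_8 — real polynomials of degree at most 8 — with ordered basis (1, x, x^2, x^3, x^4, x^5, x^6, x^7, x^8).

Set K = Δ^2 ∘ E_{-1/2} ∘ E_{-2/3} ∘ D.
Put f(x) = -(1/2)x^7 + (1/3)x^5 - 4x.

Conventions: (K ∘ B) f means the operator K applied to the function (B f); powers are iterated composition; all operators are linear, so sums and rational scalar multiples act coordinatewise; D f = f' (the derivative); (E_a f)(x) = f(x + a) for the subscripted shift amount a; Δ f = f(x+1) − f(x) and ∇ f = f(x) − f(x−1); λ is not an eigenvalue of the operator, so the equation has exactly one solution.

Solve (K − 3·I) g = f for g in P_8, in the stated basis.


write g with unknown coordinates in the stated basis and equate coefficients in (K − 3·I) g = f
solving from the highest basis element down gives g = (1/6)x^7 - (1/9)x^5 + (35/3)x^4 - (70/9)x^3 + (205/18)x^2 + (14791/162)x - 118321/3888
check: K g = 35x^4 - (70/3)x^3 + (205/6)x^2 + (14575/54)x - 118321/1296
so K g − 3·g = -(1/2)x^7 + (1/3)x^5 - 4x = f ✓

the result is g(x) = (1/6)x^7 - (1/9)x^5 + (35/3)x^4 - (70/9)x^3 + (205/18)x^2 + (14791/162)x - 118321/3888


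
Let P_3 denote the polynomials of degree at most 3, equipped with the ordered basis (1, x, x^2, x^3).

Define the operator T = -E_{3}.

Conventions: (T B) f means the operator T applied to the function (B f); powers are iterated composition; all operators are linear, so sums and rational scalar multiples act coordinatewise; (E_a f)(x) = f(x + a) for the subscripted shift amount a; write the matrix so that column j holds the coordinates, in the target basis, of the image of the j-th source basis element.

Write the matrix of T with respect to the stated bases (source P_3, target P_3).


the matrix is [[-1, -3, -9, -27]; [0, -1, -6, -27]; [0, 0, -1, -9]; [0, 0, 0, -1]] (rows listed top to bottom)

image of 1: -1
image of x: -x - 3
image of x^2: -x^2 - 6x - 9
image of x^3: -x^3 - 9x^2 - 27x - 27
each image's coordinates form column j of the matrix


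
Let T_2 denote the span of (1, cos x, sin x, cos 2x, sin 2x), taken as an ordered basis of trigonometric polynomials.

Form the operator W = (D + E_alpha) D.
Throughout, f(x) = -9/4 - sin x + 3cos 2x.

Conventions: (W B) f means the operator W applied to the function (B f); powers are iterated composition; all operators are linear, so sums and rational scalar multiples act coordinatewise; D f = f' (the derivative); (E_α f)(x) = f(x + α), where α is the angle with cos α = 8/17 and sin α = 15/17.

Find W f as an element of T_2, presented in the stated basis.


g(x) = -(8/17)cos x + (32/17)sin x - (4908/289)cos 2x + (966/289)sin 2x

D f = -cos x - 6sin 2x
D D f = sin x - 12cos 2x
E_alpha D f = -(8/17)cos x + (15/17)sin x - (1440/289)cos 2x + (966/289)sin 2x
(D + E_alpha) D f = -(8/17)cos x + (32/17)sin x - (4908/289)cos 2x + (966/289)sin 2x


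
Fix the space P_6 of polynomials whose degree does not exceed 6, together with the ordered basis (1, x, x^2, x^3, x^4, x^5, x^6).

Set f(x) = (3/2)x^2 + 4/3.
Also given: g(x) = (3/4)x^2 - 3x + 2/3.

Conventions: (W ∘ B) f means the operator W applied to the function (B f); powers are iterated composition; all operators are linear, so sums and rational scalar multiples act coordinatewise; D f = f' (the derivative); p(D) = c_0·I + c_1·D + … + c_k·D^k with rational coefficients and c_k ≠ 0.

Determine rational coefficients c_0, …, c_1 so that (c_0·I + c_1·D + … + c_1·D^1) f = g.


p(D) = (1/2)·I − D, i.e. c_0 = 1/2, c_1 = -1

D^0 f = (3/2)x^2 + 4/3
D^1 f = 3x
matching coefficients of g against c_0 f + c_1 Df + … from the top degree down determines the c_i
solution: c_0 = 1/2, c_1 = -1


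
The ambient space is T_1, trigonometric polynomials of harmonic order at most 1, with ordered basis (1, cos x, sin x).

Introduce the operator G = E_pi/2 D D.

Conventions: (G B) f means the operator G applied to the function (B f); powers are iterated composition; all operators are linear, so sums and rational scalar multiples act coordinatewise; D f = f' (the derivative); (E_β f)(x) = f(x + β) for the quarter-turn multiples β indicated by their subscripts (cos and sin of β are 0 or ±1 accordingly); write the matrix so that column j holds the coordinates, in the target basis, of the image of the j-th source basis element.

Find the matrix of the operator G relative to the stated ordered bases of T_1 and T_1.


image of 1: 0
image of cos x: sin x
image of sin x: -cos x
each image's coordinates form column j of the matrix

the matrix is [[0, 0, 0]; [0, 0, -1]; [0, 1, 0]] (rows listed top to bottom)


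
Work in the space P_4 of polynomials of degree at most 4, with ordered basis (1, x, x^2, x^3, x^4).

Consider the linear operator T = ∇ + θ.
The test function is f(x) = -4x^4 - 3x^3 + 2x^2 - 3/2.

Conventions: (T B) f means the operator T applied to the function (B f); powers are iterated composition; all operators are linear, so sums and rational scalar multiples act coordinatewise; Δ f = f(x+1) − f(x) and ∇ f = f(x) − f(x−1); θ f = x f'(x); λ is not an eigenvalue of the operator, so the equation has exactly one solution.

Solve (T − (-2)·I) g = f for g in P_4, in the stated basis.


write g with unknown coordinates in the stated basis and equate coefficients in (T − (-2)·I) g = f
solving from the highest basis element down gives g = -(2/3)x^4 - (1/15)x^3 - (9/20)x^2 + (101/90)x - 661/360
check: T g = -(8/3)x^4 - (43/15)x^3 + (29/10)x^2 - (101/45)x + 391/180
so T g − (-2)·g = -4x^4 - 3x^3 + 2x^2 - 3/2 = f ✓

the image equals g(x) = -(2/3)x^4 - (1/15)x^3 - (9/20)x^2 + (101/90)x - 661/360


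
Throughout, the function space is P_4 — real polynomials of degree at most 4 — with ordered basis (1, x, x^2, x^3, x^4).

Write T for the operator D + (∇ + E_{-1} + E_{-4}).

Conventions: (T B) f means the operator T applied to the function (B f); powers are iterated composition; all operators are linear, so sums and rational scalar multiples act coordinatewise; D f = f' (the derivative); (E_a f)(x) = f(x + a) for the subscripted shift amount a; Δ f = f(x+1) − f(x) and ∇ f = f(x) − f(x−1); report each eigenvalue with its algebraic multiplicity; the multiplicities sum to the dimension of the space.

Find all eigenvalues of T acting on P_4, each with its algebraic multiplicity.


image of 1: 2
image of x: 2x - 3
image of x^2: 2x^2 - 6x + 16
image of x^3: 2x^3 - 9x^2 + 48x - 64
image of x^4: 2x^4 - 12x^3 + 96x^2 - 256x + 256
the matrix is upper triangular; its diagonal is (2, 2, 2, 2, 2)
for a triangular matrix the eigenvalues are the diagonal entries, with algebraic multiplicity their repetition count

λ = 2 (multiplicity 5)


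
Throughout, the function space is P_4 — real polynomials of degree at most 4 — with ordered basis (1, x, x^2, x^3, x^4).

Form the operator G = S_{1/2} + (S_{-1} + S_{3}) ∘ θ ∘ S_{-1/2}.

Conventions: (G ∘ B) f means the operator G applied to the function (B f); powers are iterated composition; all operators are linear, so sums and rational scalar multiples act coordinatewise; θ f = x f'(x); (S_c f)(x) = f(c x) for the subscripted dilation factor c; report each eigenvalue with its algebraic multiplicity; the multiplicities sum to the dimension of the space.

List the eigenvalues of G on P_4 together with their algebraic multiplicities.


λ = -77/8 (multiplicity 1), λ = -1/2 (multiplicity 1), λ = 1 (multiplicity 1), λ = 21/4 (multiplicity 1), λ = 329/16 (multiplicity 1)

image of 1: 1
image of x: -(1/2)x
image of x^2: (21/4)x^2
image of x^3: -(77/8)x^3
image of x^4: (329/16)x^4
the matrix is upper triangular; its diagonal is (1, -1/2, 21/4, -77/8, 329/16)
for a triangular matrix the eigenvalues are the diagonal entries, with algebraic multiplicity their repetition count


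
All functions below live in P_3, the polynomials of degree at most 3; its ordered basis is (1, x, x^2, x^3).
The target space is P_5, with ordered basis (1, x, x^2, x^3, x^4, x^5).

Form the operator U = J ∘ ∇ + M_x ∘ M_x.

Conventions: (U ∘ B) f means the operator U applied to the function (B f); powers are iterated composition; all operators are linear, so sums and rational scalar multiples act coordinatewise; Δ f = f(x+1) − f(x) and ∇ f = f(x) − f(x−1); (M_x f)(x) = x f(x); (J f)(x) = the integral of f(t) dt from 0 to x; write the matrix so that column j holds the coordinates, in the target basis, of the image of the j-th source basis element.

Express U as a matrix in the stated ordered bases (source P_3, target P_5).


the matrix is [[0, 0, 0, 0]; [0, 1, -1, 1]; [1, 0, 1, -3/2]; [0, 1, 0, 1]; [0, 0, 1, 0]; [0, 0, 0, 1]] (rows listed top to bottom)

image of 1: x^2
image of x: x^3 + x
image of x^2: x^4 + x^2 - x
image of x^3: x^5 + x^3 - (3/2)x^2 + x
each image's coordinates form column j of the matrix


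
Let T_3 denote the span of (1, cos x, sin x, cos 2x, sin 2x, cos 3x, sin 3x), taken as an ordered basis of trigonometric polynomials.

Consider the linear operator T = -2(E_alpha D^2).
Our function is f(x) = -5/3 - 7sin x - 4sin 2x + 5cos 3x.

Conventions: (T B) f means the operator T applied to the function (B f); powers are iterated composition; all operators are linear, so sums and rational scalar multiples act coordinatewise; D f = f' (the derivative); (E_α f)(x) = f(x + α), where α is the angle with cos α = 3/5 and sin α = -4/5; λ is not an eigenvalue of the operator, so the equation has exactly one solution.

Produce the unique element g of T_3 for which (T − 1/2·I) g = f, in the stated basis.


write g with unknown coordinates in the stated basis and equate coefficients in (T − 1/2·I) g = f
solving from the highest basis element down gives g = 10/3 - (224/61)cos x - (98/61)sin x - (3072/6649)cos 2x + (1096/6649)sin 2x - (43370/170549)cos 3x - (15840/170549)sin 3x
check: T g = -(112/61)cos x - (476/61)sin x - (1536/6649)cos 2x - (26048/6649)sin 2x + (831060/170549)cos 3x - (7920/170549)sin 3x
so T g − 1/2·g = -5/3 - 7sin x - 4sin 2x + 5cos 3x = f ✓

g(x) = 10/3 - (224/61)cos x - (98/61)sin x - (3072/6649)cos 2x + (1096/6649)sin 2x - (43370/170549)cos 3x - (15840/170549)sin 3x


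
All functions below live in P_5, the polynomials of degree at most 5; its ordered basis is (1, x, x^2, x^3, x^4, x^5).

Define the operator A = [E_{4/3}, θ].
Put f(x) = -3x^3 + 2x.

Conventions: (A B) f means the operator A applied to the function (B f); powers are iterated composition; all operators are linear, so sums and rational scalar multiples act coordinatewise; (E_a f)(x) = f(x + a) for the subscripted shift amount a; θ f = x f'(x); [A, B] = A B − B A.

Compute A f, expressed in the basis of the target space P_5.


the result is g(x) = -12x^2 - 32x - 56/3

θ f = -9x^3 + 2x
E_{4/3} θ f = -9x^3 - 36x^2 - 46x - 56/3
E_{4/3} f = -3x^3 - 12x^2 - 14x - 40/9
θ E_{4/3} f = -9x^3 - 24x^2 - 14x
[E_{4/3}, θ] f = -12x^2 - 32x - 56/3


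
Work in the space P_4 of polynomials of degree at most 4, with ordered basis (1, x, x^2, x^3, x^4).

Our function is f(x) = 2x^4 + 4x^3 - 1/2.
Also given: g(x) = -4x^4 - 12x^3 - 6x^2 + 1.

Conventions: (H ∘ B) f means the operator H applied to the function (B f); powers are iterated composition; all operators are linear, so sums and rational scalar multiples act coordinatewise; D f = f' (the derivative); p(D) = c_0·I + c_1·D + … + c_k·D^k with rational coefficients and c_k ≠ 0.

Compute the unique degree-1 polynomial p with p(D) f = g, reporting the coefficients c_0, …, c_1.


D^0 f = 2x^4 + 4x^3 - 1/2
D^1 f = 8x^3 + 12x^2
matching coefficients of g against c_0 f + c_1 Df + … from the top degree down determines the c_i
solution: c_0 = -2, c_1 = -1/2

c_0 = -2, c_1 = -1/2


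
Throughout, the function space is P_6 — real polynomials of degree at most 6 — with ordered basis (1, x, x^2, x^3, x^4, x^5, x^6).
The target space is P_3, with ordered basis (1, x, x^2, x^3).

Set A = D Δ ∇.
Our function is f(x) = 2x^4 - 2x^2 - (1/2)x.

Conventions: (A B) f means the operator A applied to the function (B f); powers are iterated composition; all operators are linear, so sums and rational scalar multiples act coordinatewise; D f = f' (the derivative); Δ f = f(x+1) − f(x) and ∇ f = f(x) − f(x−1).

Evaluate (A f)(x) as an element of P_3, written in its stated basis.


∇ f = 8x^3 - 12x^2 + 4x - 1/2
Δ ∇ f = 24x^2
D Δ ∇ f = 48x

the image equals g(x) = 48x


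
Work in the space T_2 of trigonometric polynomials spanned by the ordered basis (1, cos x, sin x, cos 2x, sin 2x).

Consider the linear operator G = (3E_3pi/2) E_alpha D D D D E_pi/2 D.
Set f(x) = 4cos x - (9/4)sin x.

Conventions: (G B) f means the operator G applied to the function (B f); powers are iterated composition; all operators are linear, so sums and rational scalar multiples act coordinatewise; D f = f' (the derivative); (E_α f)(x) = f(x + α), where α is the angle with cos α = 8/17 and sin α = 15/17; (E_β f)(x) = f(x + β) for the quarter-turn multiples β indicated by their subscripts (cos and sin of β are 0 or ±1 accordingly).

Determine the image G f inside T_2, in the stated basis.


D f = -(9/4)cos x - 4sin x
E_pi/2 D f = -4cos x + (9/4)sin x
D (E_pi/2 D) f = (9/4)cos x + 4sin x
D D (E_pi/2 D) f = 4cos x - (9/4)sin x
D (D D E_pi/2 D) f = -(9/4)cos x - 4sin x
D D (D D E_pi/2 D) f = -4cos x + (9/4)sin x
E_alpha D D (D D E_pi/2 D) f = (7/68)cos x + (78/17)sin x
E_3pi/2 (E_alpha D D) (D D E_pi/2 D) f = -(78/17)cos x + (7/68)sin x
(3E_3pi/2) (E_alpha D D) (D D E_pi/2 D) f = -(234/17)cos x + (21/68)sin x

the image equals g(x) = -(234/17)cos x + (21/68)sin x


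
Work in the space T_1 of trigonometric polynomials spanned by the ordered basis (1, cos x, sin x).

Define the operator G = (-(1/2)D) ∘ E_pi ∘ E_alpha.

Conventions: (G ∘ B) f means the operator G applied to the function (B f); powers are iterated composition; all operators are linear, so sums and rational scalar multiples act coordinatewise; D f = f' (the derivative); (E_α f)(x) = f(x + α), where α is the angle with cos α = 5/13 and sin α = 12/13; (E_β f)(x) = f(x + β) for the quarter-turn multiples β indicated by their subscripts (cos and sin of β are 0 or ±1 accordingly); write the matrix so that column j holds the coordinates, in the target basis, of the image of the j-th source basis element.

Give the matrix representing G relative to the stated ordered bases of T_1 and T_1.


image of 1: 0
image of cos x: -(6/13)cos x - (5/26)sin x
image of sin x: (5/26)cos x - (6/13)sin x
each image's coordinates form column j of the matrix

the matrix is [[0, 0, 0]; [0, -6/13, 5/26]; [0, -5/26, -6/13]] (rows listed top to bottom)


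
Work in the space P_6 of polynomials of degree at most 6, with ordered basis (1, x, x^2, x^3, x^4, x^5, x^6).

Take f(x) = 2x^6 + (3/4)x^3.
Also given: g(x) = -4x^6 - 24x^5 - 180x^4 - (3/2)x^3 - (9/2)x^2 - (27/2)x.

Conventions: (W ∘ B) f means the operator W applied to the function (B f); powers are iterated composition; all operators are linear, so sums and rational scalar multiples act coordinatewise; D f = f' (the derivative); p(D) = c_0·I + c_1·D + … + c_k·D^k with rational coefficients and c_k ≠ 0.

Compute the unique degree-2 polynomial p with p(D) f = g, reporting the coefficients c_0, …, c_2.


p(D) = -2·I − 2·D − 3·D^2, i.e. c_0 = -2, c_1 = -2, c_2 = -3

D^0 f = 2x^6 + (3/4)x^3
D^1 f = 12x^5 + (9/4)x^2
D^2 f = 60x^4 + (9/2)x
matching coefficients of g against c_0 f + c_1 Df + … from the top degree down determines the c_i
solution: c_0 = -2, c_1 = -2, c_2 = -3


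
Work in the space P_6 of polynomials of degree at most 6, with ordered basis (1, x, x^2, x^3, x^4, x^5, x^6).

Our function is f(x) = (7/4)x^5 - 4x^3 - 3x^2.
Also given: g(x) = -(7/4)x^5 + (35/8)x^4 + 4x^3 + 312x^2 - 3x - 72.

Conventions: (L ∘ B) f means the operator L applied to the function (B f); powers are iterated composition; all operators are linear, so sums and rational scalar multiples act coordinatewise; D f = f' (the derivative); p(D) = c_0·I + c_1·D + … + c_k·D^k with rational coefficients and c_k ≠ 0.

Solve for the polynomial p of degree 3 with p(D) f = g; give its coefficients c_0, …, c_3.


D^0 f = (7/4)x^5 - 4x^3 - 3x^2
D^1 f = (35/4)x^4 - 12x^2 - 6x
D^2 f = 35x^3 - 24x - 6
D^3 f = 105x^2 - 24
matching coefficients of g against c_0 f + c_1 Df + … from the top degree down determines the c_i
solution: c_0 = -1, c_1 = 1/2, c_2 = 0, c_3 = 3

p(D) = -I + (1/2)·D + 3·D^3, i.e. c_0 = -1, c_1 = 1/2, c_2 = 0, c_3 = 3


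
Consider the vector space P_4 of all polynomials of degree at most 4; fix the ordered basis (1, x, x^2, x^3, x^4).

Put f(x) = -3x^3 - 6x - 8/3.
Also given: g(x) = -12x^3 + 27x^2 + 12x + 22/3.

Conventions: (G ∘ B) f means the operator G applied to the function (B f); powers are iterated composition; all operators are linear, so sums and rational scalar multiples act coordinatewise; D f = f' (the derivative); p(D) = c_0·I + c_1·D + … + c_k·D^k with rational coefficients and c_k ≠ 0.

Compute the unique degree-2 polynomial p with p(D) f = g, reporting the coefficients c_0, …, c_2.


c_0 = 4, c_1 = -3, c_2 = -2

D^0 f = -3x^3 - 6x - 8/3
D^1 f = -9x^2 - 6
D^2 f = -18x
matching coefficients of g against c_0 f + c_1 Df + … from the top degree down determines the c_i
solution: c_0 = 4, c_1 = -3, c_2 = -2


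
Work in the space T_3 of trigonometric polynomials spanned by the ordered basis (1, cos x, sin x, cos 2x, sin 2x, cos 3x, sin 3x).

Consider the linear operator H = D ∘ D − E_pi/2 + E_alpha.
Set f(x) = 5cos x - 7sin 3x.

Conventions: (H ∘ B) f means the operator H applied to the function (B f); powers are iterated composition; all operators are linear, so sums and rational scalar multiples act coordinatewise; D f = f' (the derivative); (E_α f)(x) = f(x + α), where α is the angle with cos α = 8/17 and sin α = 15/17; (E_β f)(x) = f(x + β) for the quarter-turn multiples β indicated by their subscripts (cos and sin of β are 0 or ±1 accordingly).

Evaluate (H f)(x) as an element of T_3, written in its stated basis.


D f = -5sin x - 21cos 3x
D D f = -5cos x + 63sin 3x
E_pi/2 f = -5sin x + 7cos 3x
(-E_pi/2) f = 5sin x - 7cos 3x
E_alpha f = (40/17)cos x - (75/17)sin x + (3465/4913)cos 3x + (34216/4913)sin 3x
(D ∘ D − E_pi/2 + E_alpha) f = -(45/17)cos x + (10/17)sin x - (30926/4913)cos 3x + (343735/4913)sin 3x

the image equals g(x) = -(45/17)cos x + (10/17)sin x - (30926/4913)cos 3x + (343735/4913)sin 3x


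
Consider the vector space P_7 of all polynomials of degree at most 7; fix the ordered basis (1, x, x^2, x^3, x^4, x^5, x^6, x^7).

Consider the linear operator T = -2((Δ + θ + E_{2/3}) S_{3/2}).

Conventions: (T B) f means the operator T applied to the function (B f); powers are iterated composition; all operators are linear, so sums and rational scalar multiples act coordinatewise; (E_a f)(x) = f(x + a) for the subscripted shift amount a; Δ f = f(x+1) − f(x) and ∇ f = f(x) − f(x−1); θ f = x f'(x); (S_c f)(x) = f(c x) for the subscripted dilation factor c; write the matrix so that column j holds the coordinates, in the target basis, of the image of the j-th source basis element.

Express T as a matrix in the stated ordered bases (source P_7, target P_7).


image of 1: -2
image of x: -6x - 5
image of x^2: -(27/2)x^2 - 15x - 13/2
image of x^3: -27x^3 - (135/4)x^2 - (117/4)x - 35/4
image of x^4: -(405/8)x^4 - (135/2)x^3 - (351/4)x^2 - (105/2)x - 97/8
image of x^5: -(729/8)x^5 - (2025/16)x^4 - (1755/8)x^3 - (1575/8)x^2 - (1455/16)x - 275/16
image of x^6: -(5103/32)x^6 - (3645/16)x^5 - (15795/32)x^4 - (4725/8)x^3 - (13095/32)x^2 - (2475/16)x - 793/32
image of x^7: -(2187/8)x^7 - (25515/64)x^6 - (66339/64)x^5 - (99225/64)x^4 - (91665/64)x^3 - (51975/64)x^2 - (16653/64)x - 2315/64
each image's coordinates form column j of the matrix

the matrix is [[-2, -5, -13/2, -35/4, -97/8, -275/16, -793/32, -2315/64]; [0, -6, -15, -117/4, -105/2, -1455/16, -2475/16, -16653/64]; [0, 0, -27/2, -135/4, -351/4, -1575/8, -13095/32, -51975/64]; [0, 0, 0, -27, -135/2, -1755/8, -4725/8, -91665/64]; [0, 0, 0, 0, -405/8, -2025/16, -15795/32, -99225/64]; [0, 0, 0, 0, 0, -729/8, -3645/16, -66339/64]; [0, 0, 0, 0, 0, 0, -5103/32, -25515/64]; [0, 0, 0, 0, 0, 0, 0, -2187/8]] (rows listed top to bottom)


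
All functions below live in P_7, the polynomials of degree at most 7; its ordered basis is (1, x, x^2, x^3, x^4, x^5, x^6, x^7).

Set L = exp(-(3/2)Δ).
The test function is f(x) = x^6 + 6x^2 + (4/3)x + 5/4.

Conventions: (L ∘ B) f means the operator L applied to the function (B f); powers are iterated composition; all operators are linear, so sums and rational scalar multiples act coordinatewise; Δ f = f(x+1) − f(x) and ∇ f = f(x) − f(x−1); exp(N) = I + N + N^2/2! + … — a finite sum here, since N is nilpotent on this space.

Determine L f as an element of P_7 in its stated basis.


order-1 term: -9x^5 - (45/2)x^4 - 30x^3 - (45/2)x^2 - 27x - 25/2
order-2 term: (135/4)x^4 + 135x^3 + (945/4)x^2 + (405/2)x + 333/4
order-3 term: -(135/2)x^3 - (1215/4)x^2 - (2025/4)x - 1215/4
order-4 term: (1215/16)x^2 + (1215/4)x + 5265/16
order-5 term: -(729/16)x - 3645/32
order-6 term: 729/64
the series for exp(-(3/2)Δ) f terminates at order 6
exp(-(3/2)Δ) f = x^6 - 9x^5 + (45/4)x^4 + (75/2)x^3 - (129/16)x^2 - (3419/48)x - 333/64

g(x) = x^6 - 9x^5 + (45/4)x^4 + (75/2)x^3 - (129/16)x^2 - (3419/48)x - 333/64


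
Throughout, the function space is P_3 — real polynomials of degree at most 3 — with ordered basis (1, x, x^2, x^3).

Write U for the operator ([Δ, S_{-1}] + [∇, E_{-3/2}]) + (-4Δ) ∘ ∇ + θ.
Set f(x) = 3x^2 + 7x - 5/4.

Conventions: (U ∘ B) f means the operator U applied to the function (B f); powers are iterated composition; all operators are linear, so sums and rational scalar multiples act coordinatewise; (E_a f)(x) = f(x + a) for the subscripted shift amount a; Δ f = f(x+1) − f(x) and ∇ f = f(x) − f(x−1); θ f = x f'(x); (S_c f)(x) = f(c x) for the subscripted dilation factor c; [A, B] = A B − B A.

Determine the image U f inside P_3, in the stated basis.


S_{-1} f = 3x^2 - 7x - 5/4
Δ S_{-1} f = 6x - 4
Δ f = 6x + 10
S_{-1} Δ f = -6x + 10
[Δ, S_{-1}] f = 12x - 14
E_{-3/2} f = 3x^2 - 2x - 5
∇ E_{-3/2} f = 6x - 5
∇ f = 6x + 4
E_{-3/2} ∇ f = 6x - 5
[∇, E_{-3/2}] f = 0
([Δ, S_{-1}] + [∇, E_{-3/2}]) f = 12x - 14
∇ f = 6x + 4
Δ ∇ f = 6
(-4Δ) ∇ f = -24
θ f = 6x^2 + 7x
(([Δ, S_{-1}] + [∇, E_{-3/2}]) + (-4Δ) ∘ ∇ + θ) f = 6x^2 + 19x - 38

the result is g(x) = 6x^2 + 19x - 38


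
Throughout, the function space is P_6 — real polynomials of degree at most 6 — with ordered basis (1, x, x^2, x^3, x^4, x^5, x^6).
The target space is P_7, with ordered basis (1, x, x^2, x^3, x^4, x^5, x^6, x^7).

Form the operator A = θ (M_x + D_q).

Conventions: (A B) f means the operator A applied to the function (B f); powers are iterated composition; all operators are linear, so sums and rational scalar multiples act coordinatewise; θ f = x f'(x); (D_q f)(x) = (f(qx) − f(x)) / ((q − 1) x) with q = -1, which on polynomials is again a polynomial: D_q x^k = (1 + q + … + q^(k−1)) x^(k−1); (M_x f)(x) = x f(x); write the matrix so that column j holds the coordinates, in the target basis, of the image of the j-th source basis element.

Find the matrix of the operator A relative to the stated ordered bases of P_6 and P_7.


image of 1: x
image of x: 2x^2
image of x^2: 3x^3
image of x^3: 4x^4 + 2x^2
image of x^4: 5x^5
image of x^5: 6x^6 + 4x^4
image of x^6: 7x^7
each image's coordinates form column j of the matrix

the matrix is [[0, 0, 0, 0, 0, 0, 0]; [1, 0, 0, 0, 0, 0, 0]; [0, 2, 0, 2, 0, 0, 0]; [0, 0, 3, 0, 0, 0, 0]; [0, 0, 0, 4, 0, 4, 0]; [0, 0, 0, 0, 5, 0, 0]; [0, 0, 0, 0, 0, 6, 0]; [0, 0, 0, 0, 0, 0, 7]] (rows listed top to bottom)


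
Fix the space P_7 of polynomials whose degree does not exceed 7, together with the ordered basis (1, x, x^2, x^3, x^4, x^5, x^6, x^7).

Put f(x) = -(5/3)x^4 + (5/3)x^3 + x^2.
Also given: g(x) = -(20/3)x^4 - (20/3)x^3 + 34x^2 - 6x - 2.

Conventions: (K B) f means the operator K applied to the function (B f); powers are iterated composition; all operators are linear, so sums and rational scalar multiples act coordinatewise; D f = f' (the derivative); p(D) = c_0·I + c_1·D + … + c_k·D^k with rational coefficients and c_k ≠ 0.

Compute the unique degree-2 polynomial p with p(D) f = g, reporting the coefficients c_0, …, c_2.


D^0 f = -(5/3)x^4 + (5/3)x^3 + x^2
D^1 f = -(20/3)x^3 + 5x^2 + 2x
D^2 f = -20x^2 + 10x + 2
matching coefficients of g against c_0 f + c_1 Df + … from the top degree down determines the c_i
solution: c_0 = 4, c_1 = 2, c_2 = -1

p(D) = 4·I + 2·D − D^2, i.e. c_0 = 4, c_1 = 2, c_2 = -1


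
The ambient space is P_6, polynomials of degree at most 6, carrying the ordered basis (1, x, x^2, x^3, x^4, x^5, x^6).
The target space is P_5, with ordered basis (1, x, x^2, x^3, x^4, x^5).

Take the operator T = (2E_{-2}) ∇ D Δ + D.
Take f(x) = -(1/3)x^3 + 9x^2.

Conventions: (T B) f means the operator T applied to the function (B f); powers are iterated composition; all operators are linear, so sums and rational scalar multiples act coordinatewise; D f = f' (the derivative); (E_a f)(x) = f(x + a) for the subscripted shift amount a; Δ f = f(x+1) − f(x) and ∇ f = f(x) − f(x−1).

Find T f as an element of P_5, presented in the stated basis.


the result is g(x) = -x^2 + 18x - 4

Δ f = -x^2 + 17x + 26/3
D Δ f = -2x + 17
∇ D Δ f = -2
E_{-2} (∇ D Δ) f = -2
(2E_{-2}) (∇ D Δ) f = -4
D f = -x^2 + 18x
((2E_{-2}) ∇ D Δ + D) f = -x^2 + 18x - 4


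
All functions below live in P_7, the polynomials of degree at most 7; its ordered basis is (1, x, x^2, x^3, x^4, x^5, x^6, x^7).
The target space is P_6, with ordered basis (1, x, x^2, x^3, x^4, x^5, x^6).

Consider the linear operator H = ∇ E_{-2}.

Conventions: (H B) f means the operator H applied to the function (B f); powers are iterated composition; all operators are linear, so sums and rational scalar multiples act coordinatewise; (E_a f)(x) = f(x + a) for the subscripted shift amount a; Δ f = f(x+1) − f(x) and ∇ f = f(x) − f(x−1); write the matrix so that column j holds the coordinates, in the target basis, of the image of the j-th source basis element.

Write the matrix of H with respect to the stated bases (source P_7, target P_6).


image of 1: 0
image of x: 1
image of x^2: 2x - 5
image of x^3: 3x^2 - 15x + 19
image of x^4: 4x^3 - 30x^2 + 76x - 65
image of x^5: 5x^4 - 50x^3 + 190x^2 - 325x + 211
image of x^6: 6x^5 - 75x^4 + 380x^3 - 975x^2 + 1266x - 665
image of x^7: 7x^6 - 105x^5 + 665x^4 - 2275x^3 + 4431x^2 - 4655x + 2059
each image's coordinates form column j of the matrix

the matrix is [[0, 1, -5, 19, -65, 211, -665, 2059]; [0, 0, 2, -15, 76, -325, 1266, -4655]; [0, 0, 0, 3, -30, 190, -975, 4431]; [0, 0, 0, 0, 4, -50, 380, -2275]; [0, 0, 0, 0, 0, 5, -75, 665]; [0, 0, 0, 0, 0, 0, 6, -105]; [0, 0, 0, 0, 0, 0, 0, 7]] (rows listed top to bottom)


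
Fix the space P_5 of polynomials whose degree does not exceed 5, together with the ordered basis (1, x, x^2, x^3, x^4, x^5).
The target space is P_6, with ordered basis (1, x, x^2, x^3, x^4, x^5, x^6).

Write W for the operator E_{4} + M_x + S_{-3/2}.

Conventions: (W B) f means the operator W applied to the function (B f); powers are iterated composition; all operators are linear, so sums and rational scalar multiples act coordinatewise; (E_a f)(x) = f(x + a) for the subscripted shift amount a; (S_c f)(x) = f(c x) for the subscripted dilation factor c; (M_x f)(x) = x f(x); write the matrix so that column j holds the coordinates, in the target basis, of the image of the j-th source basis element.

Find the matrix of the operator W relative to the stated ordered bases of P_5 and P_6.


the matrix is [[2, 4, 16, 64, 256, 1024]; [1, -1/2, 8, 48, 256, 1280]; [0, 1, 13/4, 12, 96, 640]; [0, 0, 1, -19/8, 16, 160]; [0, 0, 0, 1, 97/16, 20]; [0, 0, 0, 0, 1, -211/32]; [0, 0, 0, 0, 0, 1]] (rows listed top to bottom)

image of 1: x + 2
image of x: x^2 - (1/2)x + 4
image of x^2: x^3 + (13/4)x^2 + 8x + 16
image of x^3: x^4 - (19/8)x^3 + 12x^2 + 48x + 64
image of x^4: x^5 + (97/16)x^4 + 16x^3 + 96x^2 + 256x + 256
image of x^5: x^6 - (211/32)x^5 + 20x^4 + 160x^3 + 640x^2 + 1280x + 1024
each image's coordinates form column j of the matrix


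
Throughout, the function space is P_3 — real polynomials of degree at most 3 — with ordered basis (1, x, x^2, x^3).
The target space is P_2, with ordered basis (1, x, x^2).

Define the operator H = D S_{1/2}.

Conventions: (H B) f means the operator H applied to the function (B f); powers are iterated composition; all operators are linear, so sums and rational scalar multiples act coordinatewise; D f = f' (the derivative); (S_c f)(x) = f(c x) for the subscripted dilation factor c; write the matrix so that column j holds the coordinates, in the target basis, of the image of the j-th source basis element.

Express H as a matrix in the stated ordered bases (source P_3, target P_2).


image of 1: 0
image of x: 1/2
image of x^2: (1/2)x
image of x^3: (3/8)x^2
each image's coordinates form column j of the matrix

the matrix is [[0, 1/2, 0, 0]; [0, 0, 1/2, 0]; [0, 0, 0, 3/8]] (rows listed top to bottom)


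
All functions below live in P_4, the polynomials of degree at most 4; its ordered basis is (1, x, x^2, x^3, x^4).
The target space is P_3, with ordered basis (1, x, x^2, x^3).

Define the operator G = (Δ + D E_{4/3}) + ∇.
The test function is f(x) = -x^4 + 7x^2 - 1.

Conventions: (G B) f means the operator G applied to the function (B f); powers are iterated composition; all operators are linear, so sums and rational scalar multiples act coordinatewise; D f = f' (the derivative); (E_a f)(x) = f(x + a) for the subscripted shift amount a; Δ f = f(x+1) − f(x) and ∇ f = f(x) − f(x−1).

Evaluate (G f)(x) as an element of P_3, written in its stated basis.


Δ f = -4x^3 - 6x^2 + 10x + 6
E_{4/3} f = -x^4 - (16/3)x^3 - (11/3)x^2 + (248/27)x + 671/81
D E_{4/3} f = -4x^3 - 16x^2 - (22/3)x + 248/27
(Δ + D E_{4/3}) f = -8x^3 - 22x^2 + (8/3)x + 410/27
∇ f = -4x^3 + 6x^2 + 10x - 6
((Δ + D E_{4/3}) + ∇) f = -12x^3 - 16x^2 + (38/3)x + 248/27

g(x) = -12x^3 - 16x^2 + (38/3)x + 248/27


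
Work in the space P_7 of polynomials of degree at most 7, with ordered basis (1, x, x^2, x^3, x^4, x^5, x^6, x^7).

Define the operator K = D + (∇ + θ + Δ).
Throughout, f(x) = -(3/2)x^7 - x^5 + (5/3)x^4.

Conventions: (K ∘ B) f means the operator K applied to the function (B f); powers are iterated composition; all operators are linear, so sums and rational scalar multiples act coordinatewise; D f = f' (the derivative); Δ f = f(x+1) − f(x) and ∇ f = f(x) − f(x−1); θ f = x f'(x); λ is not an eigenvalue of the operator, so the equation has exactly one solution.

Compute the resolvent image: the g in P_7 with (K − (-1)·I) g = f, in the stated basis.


write g with unknown coordinates in the stated basis and equate coefficients in (K − (-1)·I) g = f
solving from the highest basis element down gives g = -(3/16)x^7 + (9/16)x^6 - (89/48)x^5 + (409/48)x^4 - (499/16)x^3 + (15631/144)x^2 - (17429/48)x + 55477/48
check: K g = -(21/16)x^7 - (9/16)x^6 + (41/48)x^5 - (329/48)x^4 + (499/16)x^3 - (15631/144)x^2 + (17429/48)x - 55477/48
so K g − (-1)·g = -(3/2)x^7 - x^5 + (5/3)x^4 = f ✓

the image equals g(x) = -(3/16)x^7 + (9/16)x^6 - (89/48)x^5 + (409/48)x^4 - (499/16)x^3 + (15631/144)x^2 - (17429/48)x + 55477/48


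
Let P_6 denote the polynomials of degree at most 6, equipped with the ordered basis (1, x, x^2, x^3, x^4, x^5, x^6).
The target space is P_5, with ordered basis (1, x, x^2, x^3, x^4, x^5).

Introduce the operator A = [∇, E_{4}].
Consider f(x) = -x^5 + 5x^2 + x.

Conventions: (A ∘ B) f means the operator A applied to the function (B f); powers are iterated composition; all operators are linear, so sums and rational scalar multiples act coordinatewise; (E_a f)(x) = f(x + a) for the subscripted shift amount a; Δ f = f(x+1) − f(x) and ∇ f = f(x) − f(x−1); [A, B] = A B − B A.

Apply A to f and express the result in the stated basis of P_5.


E_{4} f = -x^5 - 20x^4 - 160x^3 - 635x^2 - 1239x - 940
∇ E_{4} f = -5x^4 - 70x^3 - 370x^2 - 865x - 745
∇ f = -5x^4 + 10x^3 - 10x^2 + 15x - 5
E_{4} ∇ f = -5x^4 - 70x^3 - 370x^2 - 865x - 745
[∇, E_{4}] f = 0

g(x) = 0


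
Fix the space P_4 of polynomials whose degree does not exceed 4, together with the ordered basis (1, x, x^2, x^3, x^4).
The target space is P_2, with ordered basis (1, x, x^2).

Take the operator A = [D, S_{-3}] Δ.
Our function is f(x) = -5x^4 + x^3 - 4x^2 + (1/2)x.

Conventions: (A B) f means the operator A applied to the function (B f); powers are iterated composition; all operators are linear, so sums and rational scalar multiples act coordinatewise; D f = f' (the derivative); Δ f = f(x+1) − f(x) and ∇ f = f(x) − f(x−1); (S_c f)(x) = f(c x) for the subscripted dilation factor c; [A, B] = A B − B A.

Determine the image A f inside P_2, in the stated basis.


Δ f = -20x^3 - 27x^2 - 25x - 15/2
S_{-3} Δ f = 540x^3 - 243x^2 + 75x - 15/2
D S_{-3} Δ f = 1620x^2 - 486x + 75
D Δ f = -60x^2 - 54x - 25
S_{-3} D Δ f = -540x^2 + 162x - 25
[D, S_{-3}] Δ f = 2160x^2 - 648x + 100

g(x) = 2160x^2 - 648x + 100


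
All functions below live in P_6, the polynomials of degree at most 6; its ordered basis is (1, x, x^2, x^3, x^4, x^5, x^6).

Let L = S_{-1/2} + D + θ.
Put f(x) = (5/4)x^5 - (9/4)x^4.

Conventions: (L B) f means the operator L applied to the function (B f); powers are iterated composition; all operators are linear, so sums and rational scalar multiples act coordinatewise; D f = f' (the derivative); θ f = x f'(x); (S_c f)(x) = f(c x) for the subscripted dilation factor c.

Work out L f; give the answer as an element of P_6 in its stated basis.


S_{-1/2} f = -(5/128)x^5 - (9/64)x^4
D f = (25/4)x^4 - 9x^3
θ f = (25/4)x^5 - 9x^4
(S_{-1/2} + D + θ) f = (795/128)x^5 - (185/64)x^4 - 9x^3

g(x) = (795/128)x^5 - (185/64)x^4 - 9x^3


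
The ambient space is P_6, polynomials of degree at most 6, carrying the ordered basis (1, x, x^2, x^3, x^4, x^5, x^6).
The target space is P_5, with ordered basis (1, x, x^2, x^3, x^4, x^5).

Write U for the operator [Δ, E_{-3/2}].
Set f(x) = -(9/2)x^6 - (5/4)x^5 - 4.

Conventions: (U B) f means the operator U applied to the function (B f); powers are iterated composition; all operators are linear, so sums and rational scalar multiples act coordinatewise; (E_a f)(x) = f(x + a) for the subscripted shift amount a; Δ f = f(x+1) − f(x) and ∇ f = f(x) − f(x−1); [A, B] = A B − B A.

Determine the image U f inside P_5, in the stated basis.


E_{-3/2} f = -(9/2)x^6 + (157/4)x^5 - (285/2)x^4 + (2205/8)x^3 - (9585/32)x^2 + (11097/64)x - 2929/64
Δ E_{-3/2} f = -27x^5 + (515/4)x^4 - (535/2)x^3 + (2375/8)x^2 - (2767/16)x + 2671/64
Δ f = -27x^5 - (295/4)x^4 - (205/2)x^3 - 80x^2 - (133/4)x - 23/4
E_{-3/2} Δ f = -27x^5 + (515/4)x^4 - (535/2)x^3 + (2375/8)x^2 - (2767/16)x + 2671/64
[Δ, E_{-3/2}] f = 0

the image equals g(x) = 0


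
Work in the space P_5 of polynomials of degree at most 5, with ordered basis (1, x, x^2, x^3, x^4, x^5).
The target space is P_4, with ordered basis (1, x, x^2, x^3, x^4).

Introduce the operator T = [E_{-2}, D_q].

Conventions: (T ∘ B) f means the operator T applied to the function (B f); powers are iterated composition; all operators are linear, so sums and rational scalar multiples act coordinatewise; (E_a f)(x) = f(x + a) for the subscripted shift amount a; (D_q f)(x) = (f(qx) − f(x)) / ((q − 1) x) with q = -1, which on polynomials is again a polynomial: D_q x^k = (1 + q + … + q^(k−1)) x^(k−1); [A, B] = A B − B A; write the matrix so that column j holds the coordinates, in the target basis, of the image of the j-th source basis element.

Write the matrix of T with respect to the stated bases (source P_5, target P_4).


the matrix is [[0, 0, 4, -8, 32, -64]; [0, 0, 0, -4, 0, -32]; [0, 0, 0, 0, 8, -16]; [0, 0, 0, 0, 0, -8]; [0, 0, 0, 0, 0, 0]] (rows listed top to bottom)

image of 1: 0
image of x: 0
image of x^2: 4
image of x^3: -4x - 8
image of x^4: 8x^2 + 32
image of x^5: -8x^3 - 16x^2 - 32x - 64
each image's coordinates form column j of the matrix


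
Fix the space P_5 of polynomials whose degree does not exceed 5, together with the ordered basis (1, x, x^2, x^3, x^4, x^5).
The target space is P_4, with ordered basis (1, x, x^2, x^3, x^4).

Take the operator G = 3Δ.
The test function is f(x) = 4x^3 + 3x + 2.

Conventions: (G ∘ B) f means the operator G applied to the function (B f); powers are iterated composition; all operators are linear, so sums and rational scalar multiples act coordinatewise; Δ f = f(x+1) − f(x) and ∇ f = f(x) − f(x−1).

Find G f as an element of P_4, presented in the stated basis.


the image equals g(x) = 36x^2 + 36x + 21

Δ f = 12x^2 + 12x + 7
(3Δ) f = 36x^2 + 36x + 21


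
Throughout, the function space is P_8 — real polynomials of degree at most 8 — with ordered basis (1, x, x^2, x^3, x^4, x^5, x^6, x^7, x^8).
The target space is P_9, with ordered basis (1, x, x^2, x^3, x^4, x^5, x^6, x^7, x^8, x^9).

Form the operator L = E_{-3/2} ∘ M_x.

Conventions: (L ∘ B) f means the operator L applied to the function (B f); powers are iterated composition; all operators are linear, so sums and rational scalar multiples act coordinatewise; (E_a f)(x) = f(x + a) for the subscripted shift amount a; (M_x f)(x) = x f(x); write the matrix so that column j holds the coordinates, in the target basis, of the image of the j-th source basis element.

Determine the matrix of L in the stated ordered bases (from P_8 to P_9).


image of 1: x - 3/2
image of x: x^2 - 3x + 9/4
image of x^2: x^3 - (9/2)x^2 + (27/4)x - 27/8
image of x^3: x^4 - 6x^3 + (27/2)x^2 - (27/2)x + 81/16
image of x^4: x^5 - (15/2)x^4 + (45/2)x^3 - (135/4)x^2 + (405/16)x - 243/32
image of x^5: x^6 - 9x^5 + (135/4)x^4 - (135/2)x^3 + (1215/16)x^2 - (729/16)x + 729/64
image of x^6: x^7 - (21/2)x^6 + (189/4)x^5 - (945/8)x^4 + (2835/16)x^3 - (5103/32)x^2 + (5103/64)x - 2187/128
image of x^7: x^8 - 12x^7 + 63x^6 - 189x^5 + (2835/8)x^4 - (1701/4)x^3 + (5103/16)x^2 - (2187/16)x + 6561/256
image of x^8: x^9 - (27/2)x^8 + 81x^7 - (567/2)x^6 + (5103/8)x^5 - (15309/16)x^4 + (15309/16)x^3 - (19683/32)x^2 + (59049/256)x - 19683/512
each image's coordinates form column j of the matrix

the matrix is [[-3/2, 9/4, -27/8, 81/16, -243/32, 729/64, -2187/128, 6561/256, -19683/512]; [1, -3, 27/4, -27/2, 405/16, -729/16, 5103/64, -2187/16, 59049/256]; [0, 1, -9/2, 27/2, -135/4, 1215/16, -5103/32, 5103/16, -19683/32]; [0, 0, 1, -6, 45/2, -135/2, 2835/16, -1701/4, 15309/16]; [0, 0, 0, 1, -15/2, 135/4, -945/8, 2835/8, -15309/16]; [0, 0, 0, 0, 1, -9, 189/4, -189, 5103/8]; [0, 0, 0, 0, 0, 1, -21/2, 63, -567/2]; [0, 0, 0, 0, 0, 0, 1, -12, 81]; [0, 0, 0, 0, 0, 0, 0, 1, -27/2]; [0, 0, 0, 0, 0, 0, 0, 0, 1]] (rows listed top to bottom)


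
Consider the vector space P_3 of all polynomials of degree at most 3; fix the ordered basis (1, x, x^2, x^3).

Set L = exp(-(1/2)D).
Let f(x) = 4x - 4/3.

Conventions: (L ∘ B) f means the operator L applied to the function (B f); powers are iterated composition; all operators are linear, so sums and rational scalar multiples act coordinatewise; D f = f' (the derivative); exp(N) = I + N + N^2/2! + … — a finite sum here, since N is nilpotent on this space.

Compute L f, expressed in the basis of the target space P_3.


the image equals g(x) = 4x - 10/3

order-1 term: -2
the series for exp(-(1/2)D) f terminates at order 1
exp(-(1/2)D) f = 4x - 10/3


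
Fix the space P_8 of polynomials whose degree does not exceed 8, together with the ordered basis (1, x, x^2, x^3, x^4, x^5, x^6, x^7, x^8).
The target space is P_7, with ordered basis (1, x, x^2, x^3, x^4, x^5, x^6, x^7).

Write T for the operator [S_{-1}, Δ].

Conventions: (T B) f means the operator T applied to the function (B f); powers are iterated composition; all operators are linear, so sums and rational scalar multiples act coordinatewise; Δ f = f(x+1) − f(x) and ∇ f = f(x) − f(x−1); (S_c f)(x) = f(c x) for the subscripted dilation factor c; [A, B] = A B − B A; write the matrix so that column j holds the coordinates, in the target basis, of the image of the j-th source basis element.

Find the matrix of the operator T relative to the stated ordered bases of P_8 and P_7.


image of 1: 0
image of x: 2
image of x^2: -4x
image of x^3: 6x^2 + 2
image of x^4: -8x^3 - 8x
image of x^5: 10x^4 + 20x^2 + 2
image of x^6: -12x^5 - 40x^3 - 12x
image of x^7: 14x^6 + 70x^4 + 42x^2 + 2
image of x^8: -16x^7 - 112x^5 - 112x^3 - 16x
each image's coordinates form column j of the matrix

the matrix is [[0, 2, 0, 2, 0, 2, 0, 2, 0]; [0, 0, -4, 0, -8, 0, -12, 0, -16]; [0, 0, 0, 6, 0, 20, 0, 42, 0]; [0, 0, 0, 0, -8, 0, -40, 0, -112]; [0, 0, 0, 0, 0, 10, 0, 70, 0]; [0, 0, 0, 0, 0, 0, -12, 0, -112]; [0, 0, 0, 0, 0, 0, 0, 14, 0]; [0, 0, 0, 0, 0, 0, 0, 0, -16]] (rows listed top to bottom)
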